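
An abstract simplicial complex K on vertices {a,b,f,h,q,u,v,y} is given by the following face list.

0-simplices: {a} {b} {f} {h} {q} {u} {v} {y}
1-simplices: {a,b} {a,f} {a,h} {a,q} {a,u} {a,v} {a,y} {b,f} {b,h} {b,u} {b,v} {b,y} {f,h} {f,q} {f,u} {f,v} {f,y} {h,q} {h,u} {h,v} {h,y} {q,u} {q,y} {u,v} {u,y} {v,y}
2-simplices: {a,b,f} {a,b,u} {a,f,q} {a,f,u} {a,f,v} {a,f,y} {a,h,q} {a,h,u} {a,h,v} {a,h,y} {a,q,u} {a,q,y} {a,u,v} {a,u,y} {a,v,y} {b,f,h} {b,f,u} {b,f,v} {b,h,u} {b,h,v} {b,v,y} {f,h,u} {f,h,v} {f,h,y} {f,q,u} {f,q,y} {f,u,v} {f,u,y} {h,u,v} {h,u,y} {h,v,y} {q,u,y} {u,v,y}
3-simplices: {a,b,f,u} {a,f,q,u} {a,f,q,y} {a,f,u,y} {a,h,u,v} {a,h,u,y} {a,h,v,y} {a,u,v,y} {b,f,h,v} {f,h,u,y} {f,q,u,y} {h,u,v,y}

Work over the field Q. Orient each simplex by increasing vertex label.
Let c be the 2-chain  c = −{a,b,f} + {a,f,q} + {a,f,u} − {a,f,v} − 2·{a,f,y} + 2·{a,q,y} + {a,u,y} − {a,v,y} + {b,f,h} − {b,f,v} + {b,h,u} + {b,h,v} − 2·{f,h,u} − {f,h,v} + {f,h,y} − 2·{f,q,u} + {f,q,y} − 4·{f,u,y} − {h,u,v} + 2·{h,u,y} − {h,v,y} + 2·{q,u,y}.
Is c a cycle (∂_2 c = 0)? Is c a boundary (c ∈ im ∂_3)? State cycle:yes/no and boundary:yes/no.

cycle:no boundary:no

n_0=8 n_1=26 n_2=33 n_3=12  [Q]
∂1: piv[ab,af,ah,aq,au,av,ay] rk=7  ker:bf,bh,bu,bv,by,fh,fq,fu,fv,fy,hq,hu,hv,hy,qu,qy,uv,uy,vy
∂2: piv[abf,abu,afq,afu,afv,afy,ahq,ahu,ahv,ahy,aqu,aqy,auv,auy,avy,bfh,bfv,bhu,bvy] rk=19  ker:bfu,bhv,fhu,fhv,fhy,fqu,fqy,fuv,fuy,huv,huy,hvy,quy,uvy
∂3: piv[abfu,afqu,afqy,afuy,ahuv,ahuy,ahvy,auvy,bfhv,fhuy,fquy] rk=11  ker:huvy
∂2c = −{a,b} + {a,q} − {b,f} + {b,h} − {b,u} − {f,h} + {f,u} − {f,v} + {q,y} − {u,v} + {u,y} − 2·{v,y}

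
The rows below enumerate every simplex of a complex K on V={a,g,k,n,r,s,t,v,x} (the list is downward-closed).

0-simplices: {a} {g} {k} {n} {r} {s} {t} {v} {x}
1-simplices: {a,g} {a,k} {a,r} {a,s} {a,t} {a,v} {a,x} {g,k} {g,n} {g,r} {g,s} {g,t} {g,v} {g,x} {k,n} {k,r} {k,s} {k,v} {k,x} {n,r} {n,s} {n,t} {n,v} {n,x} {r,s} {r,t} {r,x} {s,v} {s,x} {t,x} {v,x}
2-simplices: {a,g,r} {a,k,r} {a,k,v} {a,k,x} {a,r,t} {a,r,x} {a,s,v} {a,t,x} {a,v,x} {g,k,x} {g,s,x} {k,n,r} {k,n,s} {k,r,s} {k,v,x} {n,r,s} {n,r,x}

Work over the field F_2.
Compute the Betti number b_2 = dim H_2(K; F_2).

n_0=9 n_1=31 n_2=17  [Z2]
∂1: piv[ag,ak,ar,as,at,av,ax,gn] rk=8  ker:gk,gr,gs,gt,gv,gx,kn,kr,ks,kv,kx,nr,ns,nt,nv,nx,rs,rt,rx,sv,sx,tx,vx
∂2: piv[agr,akr,akv,akx,art,arx,asv,atx,avx,gkx,gsx,knr,kns,krs,nrx] rk=15  ker:kvx,nrs
b_2=(17−15)−0=2

b_2=2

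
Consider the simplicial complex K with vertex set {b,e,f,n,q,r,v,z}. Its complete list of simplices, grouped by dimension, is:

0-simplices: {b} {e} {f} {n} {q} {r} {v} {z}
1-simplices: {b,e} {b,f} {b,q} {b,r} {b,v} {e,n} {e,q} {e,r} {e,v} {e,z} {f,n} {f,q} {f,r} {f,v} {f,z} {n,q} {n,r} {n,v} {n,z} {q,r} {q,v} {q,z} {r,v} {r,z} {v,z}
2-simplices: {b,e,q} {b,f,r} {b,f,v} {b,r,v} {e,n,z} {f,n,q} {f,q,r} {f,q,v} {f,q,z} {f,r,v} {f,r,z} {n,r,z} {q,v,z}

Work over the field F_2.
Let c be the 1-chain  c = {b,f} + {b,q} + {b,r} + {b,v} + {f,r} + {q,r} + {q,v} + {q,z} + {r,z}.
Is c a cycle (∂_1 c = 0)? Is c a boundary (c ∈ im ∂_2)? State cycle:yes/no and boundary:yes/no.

n_0=8 n_1=25 n_2=13  [Z2]
∂1: piv[be,bf,bq,br,bv,en,ez] rk=7  ker:eq,er,ev,fn,fq,fr,fv,fz,nq,nr,nv,nz,qr,qv,qz,rv,rz,vz
∂2: piv[beq,bfr,bfv,brv,enz,fnq,fqr,fqv,fqz,frz,nrz,qvz] rk=12  ker:frv
∂1c = 0
c vs im∂2: residual ≠ 0 ⇒ not boundary

cycle:yes boundary:no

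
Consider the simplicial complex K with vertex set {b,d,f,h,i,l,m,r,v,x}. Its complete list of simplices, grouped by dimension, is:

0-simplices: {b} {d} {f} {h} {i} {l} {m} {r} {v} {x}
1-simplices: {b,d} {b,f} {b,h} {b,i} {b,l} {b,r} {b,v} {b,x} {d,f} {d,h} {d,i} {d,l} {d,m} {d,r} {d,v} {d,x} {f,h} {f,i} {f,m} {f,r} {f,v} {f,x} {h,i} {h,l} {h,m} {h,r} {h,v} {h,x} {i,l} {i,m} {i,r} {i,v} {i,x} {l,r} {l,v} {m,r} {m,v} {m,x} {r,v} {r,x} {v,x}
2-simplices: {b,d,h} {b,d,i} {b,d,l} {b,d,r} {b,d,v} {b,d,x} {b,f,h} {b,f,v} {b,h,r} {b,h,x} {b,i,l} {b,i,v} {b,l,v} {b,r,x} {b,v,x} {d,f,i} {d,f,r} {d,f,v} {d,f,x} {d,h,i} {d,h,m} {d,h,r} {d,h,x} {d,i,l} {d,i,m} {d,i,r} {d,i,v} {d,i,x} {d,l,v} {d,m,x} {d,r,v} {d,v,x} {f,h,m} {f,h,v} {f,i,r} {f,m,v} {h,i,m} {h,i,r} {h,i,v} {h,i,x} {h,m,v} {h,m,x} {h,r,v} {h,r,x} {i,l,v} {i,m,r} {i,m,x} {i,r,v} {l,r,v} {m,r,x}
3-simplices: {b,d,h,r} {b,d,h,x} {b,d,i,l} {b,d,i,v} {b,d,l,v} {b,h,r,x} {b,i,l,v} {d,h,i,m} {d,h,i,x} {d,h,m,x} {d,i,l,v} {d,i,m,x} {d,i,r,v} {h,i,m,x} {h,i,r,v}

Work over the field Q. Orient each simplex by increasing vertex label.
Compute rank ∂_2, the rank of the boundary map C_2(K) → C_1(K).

n_0=10 n_1=41 n_2=50 n_3=15  [Q]
∂1: piv[bd,bf,bh,bi,bl,br,bv,bx,dm] rk=9  ker:df,dh,di,dl,dr,dv,dx,fh,fi,fm,fr,fv,fx,hi,hl,hm,hr,hv,hx,il,im,ir,iv,ix,lr,lv,mr,mv,mx,rv,rx,vx
∂2: piv[bdh,bdi,bdl,bdr,bdv,bdx,bfh,bfv,bhr,bhx,bil,biv,blv,brx,bvx,dfi,dfr,dfv,dfx,dhi,dhm,dim,dir,dix,dmx,drv,fhm,fhv,fmv,imr,lrv] rk=31  ker:dhr,dhx,dil,div,dlv,dvx,fir,him,hir,hiv,hix,hmv,hmx,hrv,hrx,ilv,imx,irv,mrx
∂3: piv[bdhr,bdhx,bdil,bdiv,bdlv,bhrx,bilv,dhim,dhix,dhmx,dimx,dirv,hirv] rk=13  ker:dilv,himx
rk∂_2=31

rank∂_2=31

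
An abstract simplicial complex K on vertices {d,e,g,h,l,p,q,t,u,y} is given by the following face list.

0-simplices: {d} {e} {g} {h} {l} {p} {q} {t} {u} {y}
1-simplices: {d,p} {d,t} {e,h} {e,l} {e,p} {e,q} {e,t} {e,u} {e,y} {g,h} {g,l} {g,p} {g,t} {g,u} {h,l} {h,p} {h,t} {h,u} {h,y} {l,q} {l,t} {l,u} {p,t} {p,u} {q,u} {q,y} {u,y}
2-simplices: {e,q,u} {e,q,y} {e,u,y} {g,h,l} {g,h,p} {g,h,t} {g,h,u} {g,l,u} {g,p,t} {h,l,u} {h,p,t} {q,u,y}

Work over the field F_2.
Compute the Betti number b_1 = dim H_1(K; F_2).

b_1=9

n_0=10 n_1=27 n_2=12  [Z2]
∂1: piv[dp,dt,eh,el,ep,eq,eu,ey,gh] rk=9  ker:et,gl,gp,gt,gu,hl,hp,ht,hu,hy,lq,lt,lu,pt,pu,qu,qy,uy
∂2: piv[equ,eqy,euy,ghl,ghp,ght,ghu,glu,gpt] rk=9  ker:hlu,hpt,quy
b_1=(27−9)−9=9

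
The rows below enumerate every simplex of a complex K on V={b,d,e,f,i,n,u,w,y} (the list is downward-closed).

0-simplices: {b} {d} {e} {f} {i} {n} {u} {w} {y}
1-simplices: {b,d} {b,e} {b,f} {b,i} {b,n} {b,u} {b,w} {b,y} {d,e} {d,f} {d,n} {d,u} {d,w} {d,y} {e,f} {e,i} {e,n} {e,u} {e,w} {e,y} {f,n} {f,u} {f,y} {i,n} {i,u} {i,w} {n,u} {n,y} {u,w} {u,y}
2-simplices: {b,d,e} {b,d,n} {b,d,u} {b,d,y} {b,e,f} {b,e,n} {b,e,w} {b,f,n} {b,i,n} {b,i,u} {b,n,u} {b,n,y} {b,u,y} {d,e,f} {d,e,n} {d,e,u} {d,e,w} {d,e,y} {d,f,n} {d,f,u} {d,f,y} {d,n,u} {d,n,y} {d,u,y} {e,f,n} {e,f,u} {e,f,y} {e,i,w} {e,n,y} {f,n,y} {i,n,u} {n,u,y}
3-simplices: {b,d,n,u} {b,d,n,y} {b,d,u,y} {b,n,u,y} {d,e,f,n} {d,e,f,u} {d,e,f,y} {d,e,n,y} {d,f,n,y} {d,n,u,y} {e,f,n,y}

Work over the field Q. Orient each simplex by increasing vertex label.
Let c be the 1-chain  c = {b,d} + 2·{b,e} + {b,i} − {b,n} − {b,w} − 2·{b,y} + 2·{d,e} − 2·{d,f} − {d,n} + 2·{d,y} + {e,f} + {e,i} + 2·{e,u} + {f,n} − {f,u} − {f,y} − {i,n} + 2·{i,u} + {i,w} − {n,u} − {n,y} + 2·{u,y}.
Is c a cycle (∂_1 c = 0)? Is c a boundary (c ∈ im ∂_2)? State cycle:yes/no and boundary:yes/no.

cycle:yes boundary:yes

n_0=9 n_1=30 n_2=32 n_3=11  [Q]
∂1: piv[bd,be,bf,bi,bn,bu,bw,by] rk=8  ker:de,df,dn,du,dw,dy,ef,ei,en,eu,ew,ey,fn,fu,fy,in,iu,iw,nu,ny,uw,uy
∂2: piv[bde,bdn,bdu,bdy,bef,ben,bew,bfn,bin,biu,bnu,bny,buy,def,deu,dew,dey,dfu,dfy,eiw] rk=20  ker:den,dfn,dnu,dny,duy,efn,efu,efy,eny,fny,inu,nuy
∂3: piv[bdnu,bdny,bduy,bnuy,defn,defu,defy,deny,dfny] rk=9  ker:dnuy,efny
∂1c = 0
c vs im∂2: reduces to 0 ⇒ boundary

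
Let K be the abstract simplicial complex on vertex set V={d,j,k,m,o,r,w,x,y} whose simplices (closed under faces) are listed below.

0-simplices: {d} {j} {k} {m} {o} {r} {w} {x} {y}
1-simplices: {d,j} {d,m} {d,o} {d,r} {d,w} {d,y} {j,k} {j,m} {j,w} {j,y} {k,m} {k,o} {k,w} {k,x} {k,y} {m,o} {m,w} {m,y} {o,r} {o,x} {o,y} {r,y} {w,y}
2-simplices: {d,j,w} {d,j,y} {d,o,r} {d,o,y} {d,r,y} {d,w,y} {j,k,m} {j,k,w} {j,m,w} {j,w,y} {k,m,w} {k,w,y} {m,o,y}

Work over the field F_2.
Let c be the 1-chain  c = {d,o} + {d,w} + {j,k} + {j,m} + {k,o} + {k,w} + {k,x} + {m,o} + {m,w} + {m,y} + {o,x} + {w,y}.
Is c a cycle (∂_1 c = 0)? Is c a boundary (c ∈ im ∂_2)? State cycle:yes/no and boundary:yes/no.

n_0=9 n_1=23 n_2=13  [Z2]
∂1: piv[dj,dm,do,dr,dw,dy,jk,kx] rk=8  ker:jm,jw,jy,km,ko,kw,ky,mo,mw,my,or,ox,oy,ry,wy
∂2: piv[djw,djy,dor,doy,dry,dwy,jkm,jkw,jmw,kwy,moy] rk=11  ker:jwy,kmw
∂1c = 0
c vs im∂2: residual ≠ 0 ⇒ not boundary

cycle:yes boundary:no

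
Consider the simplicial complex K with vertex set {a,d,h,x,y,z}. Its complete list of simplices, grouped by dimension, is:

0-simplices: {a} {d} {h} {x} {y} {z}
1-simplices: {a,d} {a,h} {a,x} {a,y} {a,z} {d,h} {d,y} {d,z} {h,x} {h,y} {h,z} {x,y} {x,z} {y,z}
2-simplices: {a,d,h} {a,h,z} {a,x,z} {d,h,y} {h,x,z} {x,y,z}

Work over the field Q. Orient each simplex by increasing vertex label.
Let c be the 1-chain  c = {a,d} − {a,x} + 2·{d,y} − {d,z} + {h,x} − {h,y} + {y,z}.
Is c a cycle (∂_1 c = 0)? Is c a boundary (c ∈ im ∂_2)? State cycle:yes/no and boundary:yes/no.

n_0=6 n_1=14 n_2=6  [Q]
∂1: piv[ad,ah,ax,ay,az] rk=5  ker:dh,dy,dz,hx,hy,hz,xy,xz,yz
∂2: piv[adh,ahz,axz,dhy,hxz,xyz] rk=6
∂1c = 0
c vs im∂2: residual ≠ 0 ⇒ not boundary

cycle:yes boundary:no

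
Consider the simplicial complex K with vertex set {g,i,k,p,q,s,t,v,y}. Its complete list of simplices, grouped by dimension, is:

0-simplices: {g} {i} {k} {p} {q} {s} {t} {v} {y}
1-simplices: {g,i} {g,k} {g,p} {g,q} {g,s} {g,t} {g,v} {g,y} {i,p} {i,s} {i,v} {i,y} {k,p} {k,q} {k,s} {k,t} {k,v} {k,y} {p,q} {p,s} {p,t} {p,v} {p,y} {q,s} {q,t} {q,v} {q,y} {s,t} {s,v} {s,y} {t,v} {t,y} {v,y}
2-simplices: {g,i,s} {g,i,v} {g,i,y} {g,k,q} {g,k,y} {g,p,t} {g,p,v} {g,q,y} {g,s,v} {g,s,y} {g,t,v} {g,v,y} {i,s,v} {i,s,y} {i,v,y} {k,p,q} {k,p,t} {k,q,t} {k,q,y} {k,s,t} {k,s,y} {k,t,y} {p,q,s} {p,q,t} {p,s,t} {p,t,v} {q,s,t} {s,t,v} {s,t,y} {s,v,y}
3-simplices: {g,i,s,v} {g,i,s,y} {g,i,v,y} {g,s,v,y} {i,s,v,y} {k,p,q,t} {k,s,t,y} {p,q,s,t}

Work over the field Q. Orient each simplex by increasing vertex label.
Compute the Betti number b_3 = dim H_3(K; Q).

b_3=1

n_0=9 n_1=33 n_2=30 n_3=8  [Q]
∂1: piv[gi,gk,gp,gq,gs,gt,gv,gy] rk=8  ker:ip,is,iv,iy,kp,kq,ks,kt,kv,ky,pq,ps,pt,pv,py,qs,qt,qv,qy,st,sv,sy,tv,ty,vy
∂2: piv[gis,giv,giy,gkq,gky,gpt,gpv,gqy,gsv,gsy,gtv,gvy,kpq,kpt,kqt,kst,ksy,kty,pqs,pst,stv] rk=21  ker:isv,isy,ivy,kqy,pqt,ptv,qst,sty,svy
∂3: piv[gisv,gisy,givy,gsvy,kpqt,ksty,pqst] rk=7  ker:isvy
b_3=(8−7)−0=1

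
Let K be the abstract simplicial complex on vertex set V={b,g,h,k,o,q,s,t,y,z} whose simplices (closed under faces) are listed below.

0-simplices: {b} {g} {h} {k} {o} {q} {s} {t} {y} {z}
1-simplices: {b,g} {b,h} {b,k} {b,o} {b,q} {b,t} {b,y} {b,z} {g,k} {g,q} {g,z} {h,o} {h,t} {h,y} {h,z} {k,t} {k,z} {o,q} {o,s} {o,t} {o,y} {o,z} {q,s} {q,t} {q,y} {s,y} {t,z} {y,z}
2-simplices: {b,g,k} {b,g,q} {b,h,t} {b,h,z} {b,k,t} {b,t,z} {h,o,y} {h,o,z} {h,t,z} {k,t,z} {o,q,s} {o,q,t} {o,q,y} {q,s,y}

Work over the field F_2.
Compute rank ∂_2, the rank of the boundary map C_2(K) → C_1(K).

rank∂_2=13

n_0=10 n_1=28 n_2=14  [Z2]
∂1: piv[bg,bh,bk,bo,bq,bt,by,bz,os] rk=9  ker:gk,gq,gz,ho,ht,hy,hz,kt,kz,oq,ot,oy,oz,qs,qt,qy,sy,tz,yz
∂2: piv[bgk,bgq,bht,bhz,bkt,btz,hoy,hoz,ktz,oqs,oqt,oqy,qsy] rk=13  ker:htz
rk∂_2=13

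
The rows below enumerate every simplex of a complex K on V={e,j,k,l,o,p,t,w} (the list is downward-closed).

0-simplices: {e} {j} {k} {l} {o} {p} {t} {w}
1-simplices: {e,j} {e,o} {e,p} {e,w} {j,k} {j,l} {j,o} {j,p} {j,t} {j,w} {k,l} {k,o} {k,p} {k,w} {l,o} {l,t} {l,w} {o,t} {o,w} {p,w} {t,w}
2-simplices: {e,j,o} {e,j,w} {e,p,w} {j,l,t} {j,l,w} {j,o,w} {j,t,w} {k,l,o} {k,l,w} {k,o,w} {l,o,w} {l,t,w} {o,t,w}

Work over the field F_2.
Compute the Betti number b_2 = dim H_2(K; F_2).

n_0=8 n_1=21 n_2=13  [Z2]
∂1: piv[ej,eo,ep,ew,jk,jl,jt] rk=7  ker:jo,jp,jw,kl,ko,kp,kw,lo,lt,lw,ot,ow,pw,tw
∂2: piv[ejo,ejw,epw,jlt,jlw,jow,jtw,klo,klw,kow,otw] rk=11  ker:low,ltw
b_2=(13−11)−0=2

b_2=2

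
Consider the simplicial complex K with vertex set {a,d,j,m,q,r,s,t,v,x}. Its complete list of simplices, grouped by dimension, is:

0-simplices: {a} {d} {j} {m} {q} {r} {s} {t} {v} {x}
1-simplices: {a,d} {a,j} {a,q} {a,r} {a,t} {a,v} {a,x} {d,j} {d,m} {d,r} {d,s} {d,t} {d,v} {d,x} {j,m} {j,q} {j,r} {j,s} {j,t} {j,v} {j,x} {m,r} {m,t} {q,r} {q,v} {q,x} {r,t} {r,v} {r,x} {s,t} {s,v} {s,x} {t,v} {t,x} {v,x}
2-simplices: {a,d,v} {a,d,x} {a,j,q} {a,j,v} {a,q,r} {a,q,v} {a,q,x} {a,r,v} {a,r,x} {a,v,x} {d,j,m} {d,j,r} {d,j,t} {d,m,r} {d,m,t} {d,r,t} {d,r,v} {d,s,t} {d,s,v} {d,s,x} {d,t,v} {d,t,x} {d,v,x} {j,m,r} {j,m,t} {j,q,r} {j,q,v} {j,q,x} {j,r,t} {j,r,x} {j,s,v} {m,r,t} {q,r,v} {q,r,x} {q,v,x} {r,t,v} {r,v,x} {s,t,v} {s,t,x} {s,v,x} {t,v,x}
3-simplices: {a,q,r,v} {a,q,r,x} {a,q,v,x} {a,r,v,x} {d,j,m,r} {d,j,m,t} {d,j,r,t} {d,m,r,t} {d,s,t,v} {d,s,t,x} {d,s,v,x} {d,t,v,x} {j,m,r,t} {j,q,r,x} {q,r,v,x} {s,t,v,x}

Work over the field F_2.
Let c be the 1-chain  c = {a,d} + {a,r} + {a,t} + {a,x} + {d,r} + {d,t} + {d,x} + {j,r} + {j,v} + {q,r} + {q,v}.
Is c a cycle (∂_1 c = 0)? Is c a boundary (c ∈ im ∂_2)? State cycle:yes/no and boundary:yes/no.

n_0=10 n_1=35 n_2=41 n_3=16  [Z2]
∂1: piv[ad,aj,aq,ar,at,av,ax,dm,ds] rk=9  ker:dj,dr,dt,dv,dx,jm,jq,jr,js,jt,jv,jx,mr,mt,qr,qv,qx,rt,rv,rx,st,sv,sx,tv,tx,vx
∂2: piv[adv,adx,ajq,ajv,aqr,aqv,aqx,arv,arx,avx,djm,djr,djt,dmr,dmt,drt,drv,dst,dsv,dsx,dtv,dtx,jqr,jqx,jsv] rk=25  ker:dvx,jmr,jmt,jqv,jrt,jrx,mrt,qrv,qrx,qvx,rtv,rvx,stv,stx,svx,tvx
∂3: piv[aqrv,aqrx,aqvx,arvx,djmr,djmt,djrt,dmrt,dstv,dstx,dsvx,dtvx,jqrx] rk=13  ker:jmrt,qrvx,stvx
∂1c = 0
c vs im∂2: residual ≠ 0 ⇒ not boundary

cycle:yes boundary:no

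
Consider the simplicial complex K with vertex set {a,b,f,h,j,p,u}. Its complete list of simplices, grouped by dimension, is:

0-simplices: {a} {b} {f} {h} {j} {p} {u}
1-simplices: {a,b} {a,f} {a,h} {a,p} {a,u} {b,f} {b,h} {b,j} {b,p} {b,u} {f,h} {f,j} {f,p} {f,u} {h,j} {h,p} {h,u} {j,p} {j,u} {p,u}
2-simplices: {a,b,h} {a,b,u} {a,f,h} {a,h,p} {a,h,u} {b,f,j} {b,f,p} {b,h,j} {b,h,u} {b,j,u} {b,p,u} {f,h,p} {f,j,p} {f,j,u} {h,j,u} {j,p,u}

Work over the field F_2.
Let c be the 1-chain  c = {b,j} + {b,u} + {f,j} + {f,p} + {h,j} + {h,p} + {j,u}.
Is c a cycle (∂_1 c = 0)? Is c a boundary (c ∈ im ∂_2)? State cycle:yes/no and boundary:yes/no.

n_0=7 n_1=20 n_2=16  [Z2]
∂1: piv[ab,af,ah,ap,au,bj] rk=6  ker:bf,bh,bp,bu,fh,fj,fp,fu,hj,hp,hu,jp,ju,pu
∂2: piv[abh,abu,afh,ahp,ahu,bfj,bfp,bhj,bju,bpu,fhp,fjp,fju] rk=13  ker:bhu,hju,jpu
∂1c = 0
c vs im∂2: residual ≠ 0 ⇒ not boundary

cycle:yes boundary:no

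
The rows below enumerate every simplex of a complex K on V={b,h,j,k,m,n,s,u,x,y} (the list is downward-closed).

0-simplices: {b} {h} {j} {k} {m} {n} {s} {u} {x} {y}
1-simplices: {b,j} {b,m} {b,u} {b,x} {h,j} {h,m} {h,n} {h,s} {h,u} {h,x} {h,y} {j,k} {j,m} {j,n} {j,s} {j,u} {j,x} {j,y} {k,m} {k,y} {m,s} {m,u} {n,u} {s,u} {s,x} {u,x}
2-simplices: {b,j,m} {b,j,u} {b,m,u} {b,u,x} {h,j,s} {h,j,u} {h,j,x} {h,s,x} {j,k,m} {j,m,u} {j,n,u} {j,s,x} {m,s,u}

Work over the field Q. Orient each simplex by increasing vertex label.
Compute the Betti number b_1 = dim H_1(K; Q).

b_1=6

n_0=10 n_1=26 n_2=13  [Q]
∂1: piv[bj,bm,bu,bx,hj,hn,hs,hy,jk] rk=9  ker:hm,hu,hx,jm,jn,js,ju,jx,jy,km,ky,ms,mu,nu,su,sx,ux
∂2: piv[bjm,bju,bmu,bux,hjs,hju,hjx,hsx,jkm,jnu,msu] rk=11  ker:jmu,jsx
b_1=(26−9)−11=6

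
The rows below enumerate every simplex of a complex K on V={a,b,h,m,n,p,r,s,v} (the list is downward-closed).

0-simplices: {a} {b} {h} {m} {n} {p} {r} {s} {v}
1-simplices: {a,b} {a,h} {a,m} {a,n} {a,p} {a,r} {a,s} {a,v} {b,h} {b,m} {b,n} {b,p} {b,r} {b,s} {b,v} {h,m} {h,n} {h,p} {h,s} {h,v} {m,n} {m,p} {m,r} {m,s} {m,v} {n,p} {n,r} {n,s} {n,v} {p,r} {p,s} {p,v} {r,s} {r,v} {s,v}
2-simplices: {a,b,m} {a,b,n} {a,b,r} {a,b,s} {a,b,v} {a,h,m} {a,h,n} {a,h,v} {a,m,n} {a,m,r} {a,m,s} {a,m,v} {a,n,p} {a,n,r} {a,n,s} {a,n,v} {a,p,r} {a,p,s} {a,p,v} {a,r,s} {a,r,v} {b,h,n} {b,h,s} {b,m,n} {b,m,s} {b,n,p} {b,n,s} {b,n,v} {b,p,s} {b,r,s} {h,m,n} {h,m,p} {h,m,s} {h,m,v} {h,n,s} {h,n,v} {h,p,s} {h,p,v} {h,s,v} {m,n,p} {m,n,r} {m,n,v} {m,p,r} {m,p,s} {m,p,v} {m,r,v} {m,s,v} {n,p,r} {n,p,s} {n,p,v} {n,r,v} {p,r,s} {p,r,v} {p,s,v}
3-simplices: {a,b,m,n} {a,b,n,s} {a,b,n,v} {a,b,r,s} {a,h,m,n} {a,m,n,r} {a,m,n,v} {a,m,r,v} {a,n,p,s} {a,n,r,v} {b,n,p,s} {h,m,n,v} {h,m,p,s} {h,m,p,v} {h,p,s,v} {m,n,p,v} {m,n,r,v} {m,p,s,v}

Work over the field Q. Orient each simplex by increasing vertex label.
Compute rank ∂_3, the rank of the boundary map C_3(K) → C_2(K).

n_0=9 n_1=35 n_2=54 n_3=18  [Q]
∂1: piv[ab,ah,am,an,ap,ar,as,av] rk=8  ker:bh,bm,bn,bp,br,bs,bv,hm,hn,hp,hs,hv,mn,mp,mr,ms,mv,np,nr,ns,nv,pr,ps,pv,rs,rv,sv
∂2: piv[abm,abn,abr,abs,abv,ahm,ahn,ahv,amn,amr,ams,amv,anp,anr,ans,anv,apr,aps,apv,ars,arv,bhn,bhs,bnp,hmp,hps,hsv] rk=27  ker:bmn,bms,bns,bnv,bps,brs,hmn,hms,hmv,hns,hnv,hpv,mnp,mnr,mnv,mpr,mps,mpv,mrv,msv,npr,nps,npv,nrv,prs,prv,psv
∂3: piv[abmn,abns,abnv,abrs,ahmn,amnr,amnv,amrv,anps,anrv,bnps,hmnv,hmps,hmpv,hpsv,mnpv,mpsv] rk=17  ker:mnrv
rk∂_3=17

rank∂_3=17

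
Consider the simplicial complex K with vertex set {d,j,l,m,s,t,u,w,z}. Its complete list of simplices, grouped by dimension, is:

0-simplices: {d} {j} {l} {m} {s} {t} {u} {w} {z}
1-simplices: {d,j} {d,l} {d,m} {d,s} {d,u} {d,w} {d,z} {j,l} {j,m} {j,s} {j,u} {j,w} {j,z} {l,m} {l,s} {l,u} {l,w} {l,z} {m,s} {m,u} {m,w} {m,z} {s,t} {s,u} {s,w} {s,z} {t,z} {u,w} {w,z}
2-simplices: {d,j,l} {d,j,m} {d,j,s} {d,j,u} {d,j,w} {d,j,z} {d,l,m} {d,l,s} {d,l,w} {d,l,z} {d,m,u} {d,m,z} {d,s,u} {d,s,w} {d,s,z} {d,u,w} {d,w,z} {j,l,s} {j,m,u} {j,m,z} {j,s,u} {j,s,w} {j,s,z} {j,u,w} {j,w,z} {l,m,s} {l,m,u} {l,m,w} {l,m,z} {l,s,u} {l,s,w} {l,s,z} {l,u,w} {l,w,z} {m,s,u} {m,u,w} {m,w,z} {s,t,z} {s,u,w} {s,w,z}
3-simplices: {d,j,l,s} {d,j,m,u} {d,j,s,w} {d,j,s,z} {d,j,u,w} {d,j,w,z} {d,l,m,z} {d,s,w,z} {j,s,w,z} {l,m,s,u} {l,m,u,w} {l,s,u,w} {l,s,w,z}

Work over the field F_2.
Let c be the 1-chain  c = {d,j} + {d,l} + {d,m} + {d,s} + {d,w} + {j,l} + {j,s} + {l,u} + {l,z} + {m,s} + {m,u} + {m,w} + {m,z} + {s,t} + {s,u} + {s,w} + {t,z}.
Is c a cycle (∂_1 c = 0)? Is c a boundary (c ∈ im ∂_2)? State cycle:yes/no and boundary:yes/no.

n_0=9 n_1=29 n_2=40 n_3=13  [Z2]
∂1: piv[dj,dl,dm,ds,du,dw,dz,st] rk=8  ker:jl,jm,js,ju,jw,jz,lm,ls,lu,lw,lz,ms,mu,mw,mz,su,sw,sz,tz,uw,wz
∂2: piv[djl,djm,djs,dju,djw,djz,dlm,dls,dlw,dlz,dmu,dmz,dsu,dsw,dsz,duw,dwz,lms,lmu,lmw,stz] rk=21  ker:jls,jmu,jmz,jsu,jsw,jsz,juw,jwz,lmz,lsu,lsw,lsz,luw,lwz,msu,muw,mwz,suw,swz
∂3: piv[djls,djmu,djsw,djsz,djuw,djwz,dlmz,dswz,lmsu,lmuw,lsuw,lswz] rk=12  ker:jswz
∂1c = {d} + {j} + {m} + {u} + {w} + {z}

cycle:no boundary:no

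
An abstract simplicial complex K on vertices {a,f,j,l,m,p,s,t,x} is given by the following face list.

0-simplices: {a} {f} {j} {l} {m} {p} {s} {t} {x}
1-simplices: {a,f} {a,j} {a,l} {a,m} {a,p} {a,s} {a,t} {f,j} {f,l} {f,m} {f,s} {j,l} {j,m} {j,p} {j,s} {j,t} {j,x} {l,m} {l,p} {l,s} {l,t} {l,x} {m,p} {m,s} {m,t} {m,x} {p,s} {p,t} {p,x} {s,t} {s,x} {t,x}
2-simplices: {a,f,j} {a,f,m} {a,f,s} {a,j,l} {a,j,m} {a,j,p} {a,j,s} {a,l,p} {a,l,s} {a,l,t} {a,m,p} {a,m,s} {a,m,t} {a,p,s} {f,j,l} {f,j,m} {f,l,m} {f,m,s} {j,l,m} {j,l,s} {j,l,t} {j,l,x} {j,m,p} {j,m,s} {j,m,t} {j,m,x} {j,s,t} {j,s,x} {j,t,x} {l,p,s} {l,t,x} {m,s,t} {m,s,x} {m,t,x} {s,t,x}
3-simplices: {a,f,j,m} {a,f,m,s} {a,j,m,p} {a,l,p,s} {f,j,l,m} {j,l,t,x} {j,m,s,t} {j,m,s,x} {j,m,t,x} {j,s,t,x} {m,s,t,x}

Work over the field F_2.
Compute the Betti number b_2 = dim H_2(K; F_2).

b_2=3

n_0=9 n_1=32 n_2=35 n_3=11  [Z2]
∂1: piv[af,aj,al,am,ap,as,at,jx] rk=8  ker:fj,fl,fm,fs,jl,jm,jp,js,jt,lm,lp,ls,lt,lx,mp,ms,mt,mx,ps,pt,px,st,sx,tx
∂2: piv[afj,afm,afs,ajl,ajm,ajp,ajs,alp,als,alt,amp,ams,amt,aps,fjl,flm,jlt,jlx,jmx,jst,jsx,jtx] rk=22  ker:fjm,fms,jlm,jls,jmp,jms,jmt,lps,ltx,mst,msx,mtx,stx
∂3: piv[afjm,afms,ajmp,alps,fjlm,jltx,jmst,jmsx,jmtx,jstx] rk=10  ker:mstx
b_2=(35−22)−10=3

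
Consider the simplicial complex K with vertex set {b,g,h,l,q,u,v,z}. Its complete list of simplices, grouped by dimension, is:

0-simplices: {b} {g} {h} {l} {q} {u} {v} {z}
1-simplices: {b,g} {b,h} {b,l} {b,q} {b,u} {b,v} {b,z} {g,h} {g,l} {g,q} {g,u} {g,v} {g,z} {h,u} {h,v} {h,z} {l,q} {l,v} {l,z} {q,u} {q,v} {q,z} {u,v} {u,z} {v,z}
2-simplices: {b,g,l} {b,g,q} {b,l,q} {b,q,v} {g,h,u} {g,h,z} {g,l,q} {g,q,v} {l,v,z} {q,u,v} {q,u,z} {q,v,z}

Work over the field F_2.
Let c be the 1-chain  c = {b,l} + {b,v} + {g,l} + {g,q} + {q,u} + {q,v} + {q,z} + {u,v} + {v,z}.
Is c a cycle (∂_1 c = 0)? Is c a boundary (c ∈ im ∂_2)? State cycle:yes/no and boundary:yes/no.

n_0=8 n_1=25 n_2=12  [Z2]
∂1: piv[bg,bh,bl,bq,bu,bv,bz] rk=7  ker:gh,gl,gq,gu,gv,gz,hu,hv,hz,lq,lv,lz,qu,qv,qz,uv,uz,vz
∂2: piv[bgl,bgq,blq,bqv,ghu,ghz,gqv,lvz,quv,quz,qvz] rk=11  ker:glq
∂1c = 0
c vs im∂2: reduces to 0 ⇒ boundary

cycle:yes boundary:yes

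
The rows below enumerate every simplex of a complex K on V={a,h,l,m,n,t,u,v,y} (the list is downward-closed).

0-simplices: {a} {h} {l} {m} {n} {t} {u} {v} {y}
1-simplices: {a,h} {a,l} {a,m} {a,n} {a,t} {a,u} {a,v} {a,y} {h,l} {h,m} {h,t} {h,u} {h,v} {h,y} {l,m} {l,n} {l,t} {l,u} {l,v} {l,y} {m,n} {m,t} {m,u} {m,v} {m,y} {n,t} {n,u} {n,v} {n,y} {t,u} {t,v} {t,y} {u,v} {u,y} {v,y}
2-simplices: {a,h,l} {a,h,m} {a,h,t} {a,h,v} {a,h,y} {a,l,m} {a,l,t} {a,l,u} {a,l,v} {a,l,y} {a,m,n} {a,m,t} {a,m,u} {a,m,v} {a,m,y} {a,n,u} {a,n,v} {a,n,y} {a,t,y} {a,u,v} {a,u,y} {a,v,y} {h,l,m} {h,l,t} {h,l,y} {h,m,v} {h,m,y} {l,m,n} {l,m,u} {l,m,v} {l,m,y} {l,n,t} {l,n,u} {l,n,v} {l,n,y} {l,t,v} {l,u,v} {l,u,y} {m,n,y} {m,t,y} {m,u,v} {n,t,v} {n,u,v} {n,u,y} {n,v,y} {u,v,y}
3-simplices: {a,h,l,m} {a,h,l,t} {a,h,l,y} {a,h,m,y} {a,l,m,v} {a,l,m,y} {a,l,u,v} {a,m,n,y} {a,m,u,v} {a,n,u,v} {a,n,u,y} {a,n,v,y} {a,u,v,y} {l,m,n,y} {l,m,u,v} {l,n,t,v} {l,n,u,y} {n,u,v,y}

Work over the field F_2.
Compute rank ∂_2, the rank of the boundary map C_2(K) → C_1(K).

rank∂_2=25

n_0=9 n_1=35 n_2=46 n_3=18  [Z2]
∂1: piv[ah,al,am,an,at,au,av,ay] rk=8  ker:hl,hm,ht,hu,hv,hy,lm,ln,lt,lu,lv,ly,mn,mt,mu,mv,my,nt,nu,nv,ny,tu,tv,ty,uv,uy,vy
∂2: piv[ahl,ahm,aht,ahv,ahy,alm,alt,alu,alv,aly,amn,amt,amu,amv,amy,anu,anv,any,aty,auv,auy,avy,lmn,lnt,ltv] rk=25  ker:hlm,hlt,hly,hmv,hmy,lmu,lmv,lmy,lnu,lnv,lny,luv,luy,mny,mty,muv,ntv,nuv,nuy,nvy,uvy
∂3: piv[ahlm,ahlt,ahly,ahmy,almv,almy,aluv,amny,amuv,anuv,anuy,anvy,auvy,lmny,lmuv,lntv,lnuy] rk=17  ker:nuvy
rk∂_2=25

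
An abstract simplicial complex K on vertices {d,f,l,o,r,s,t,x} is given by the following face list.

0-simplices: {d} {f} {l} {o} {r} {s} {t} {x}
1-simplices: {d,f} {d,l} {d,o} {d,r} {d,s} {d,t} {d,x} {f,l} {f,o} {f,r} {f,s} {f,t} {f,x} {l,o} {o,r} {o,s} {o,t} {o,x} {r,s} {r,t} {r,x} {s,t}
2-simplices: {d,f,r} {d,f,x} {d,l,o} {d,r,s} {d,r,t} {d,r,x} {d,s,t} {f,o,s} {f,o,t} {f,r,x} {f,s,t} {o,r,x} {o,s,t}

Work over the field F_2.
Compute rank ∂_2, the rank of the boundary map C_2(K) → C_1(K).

rank∂_2=11

n_0=8 n_1=22 n_2=13  [Z2]
∂1: piv[df,dl,do,dr,ds,dt,dx] rk=7  ker:fl,fo,fr,fs,ft,fx,lo,or,os,ot,ox,rs,rt,rx,st
∂2: piv[dfr,dfx,dlo,drs,drt,drx,dst,fos,fot,fst,orx] rk=11  ker:frx,ost
rk∂_2=11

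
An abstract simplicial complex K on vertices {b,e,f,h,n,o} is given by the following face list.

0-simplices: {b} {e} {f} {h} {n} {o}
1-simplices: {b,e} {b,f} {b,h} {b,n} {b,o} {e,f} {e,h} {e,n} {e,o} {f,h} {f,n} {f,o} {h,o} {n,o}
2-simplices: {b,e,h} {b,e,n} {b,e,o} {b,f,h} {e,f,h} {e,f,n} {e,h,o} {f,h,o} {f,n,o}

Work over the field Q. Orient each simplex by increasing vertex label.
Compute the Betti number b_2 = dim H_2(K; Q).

b_2=0

n_0=6 n_1=14 n_2=9  [Q]
∂1: piv[be,bf,bh,bn,bo] rk=5  ker:ef,eh,en,eo,fh,fn,fo,ho,no
∂2: piv[beh,ben,beo,bfh,efh,efn,eho,fho,fno] rk=9
b_2=(9−9)−0=0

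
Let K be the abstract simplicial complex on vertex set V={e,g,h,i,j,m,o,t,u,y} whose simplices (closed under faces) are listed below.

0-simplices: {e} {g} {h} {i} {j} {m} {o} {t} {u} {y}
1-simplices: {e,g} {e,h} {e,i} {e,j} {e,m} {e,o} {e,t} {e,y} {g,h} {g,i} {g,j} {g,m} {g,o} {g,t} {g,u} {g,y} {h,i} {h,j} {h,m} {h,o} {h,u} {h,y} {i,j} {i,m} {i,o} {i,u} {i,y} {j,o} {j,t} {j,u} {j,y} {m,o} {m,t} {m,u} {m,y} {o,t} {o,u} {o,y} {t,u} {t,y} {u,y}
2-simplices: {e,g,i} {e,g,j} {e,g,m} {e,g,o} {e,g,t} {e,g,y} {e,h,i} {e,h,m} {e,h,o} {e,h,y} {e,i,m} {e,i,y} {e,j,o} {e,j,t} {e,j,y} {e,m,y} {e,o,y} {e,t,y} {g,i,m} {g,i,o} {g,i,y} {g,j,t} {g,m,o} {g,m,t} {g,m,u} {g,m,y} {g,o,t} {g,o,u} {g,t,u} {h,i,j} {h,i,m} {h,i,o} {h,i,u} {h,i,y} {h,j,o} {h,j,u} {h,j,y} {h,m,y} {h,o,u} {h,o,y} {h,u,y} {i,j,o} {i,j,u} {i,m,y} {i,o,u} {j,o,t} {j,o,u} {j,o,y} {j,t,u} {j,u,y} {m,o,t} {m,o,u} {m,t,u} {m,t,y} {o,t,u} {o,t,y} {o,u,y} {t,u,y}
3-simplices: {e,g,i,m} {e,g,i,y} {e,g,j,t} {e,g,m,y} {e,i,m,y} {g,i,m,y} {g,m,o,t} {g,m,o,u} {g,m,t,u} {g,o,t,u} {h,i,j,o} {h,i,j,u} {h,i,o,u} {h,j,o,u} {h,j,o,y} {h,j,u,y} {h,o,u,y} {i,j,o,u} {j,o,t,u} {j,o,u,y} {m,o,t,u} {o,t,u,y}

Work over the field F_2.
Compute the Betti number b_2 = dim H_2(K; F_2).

n_0=10 n_1=41 n_2=58 n_3=22  [Z2]
∂1: piv[eg,eh,ei,ej,em,eo,et,ey,gu] rk=9  ker:gh,gi,gj,gm,go,gt,gy,hi,hj,hm,ho,hu,hy,ij,im,io,iu,iy,jo,jt,ju,jy,mo,mt,mu,my,ot,ou,oy,tu,ty,uy
∂2: piv[egi,egj,egm,ego,egt,egy,ehi,ehm,eho,ehy,eim,eiy,ejo,ejt,ejy,emy,eoy,ety,gio,gmo,gmt,gmu,got,gou,gtu,hij,hiu,hjo,hju,hou,huy] rk=31  ker:gim,giy,gjt,gmy,him,hio,hiy,hjy,hmy,hoy,ijo,iju,imy,iou,jot,jou,joy,jtu,juy,mot,mou,mtu,mty,otu,oty,ouy,tuy
∂3: piv[egim,egiy,egjt,egmy,eimy,gmot,gmou,gmtu,gotu,hijo,hiju,hiou,hjou,hjoy,hjuy,houy,jotu,otuy] rk=18  ker:gimy,ijou,jouy,motu
b_2=(58−31)−18=9

b_2=9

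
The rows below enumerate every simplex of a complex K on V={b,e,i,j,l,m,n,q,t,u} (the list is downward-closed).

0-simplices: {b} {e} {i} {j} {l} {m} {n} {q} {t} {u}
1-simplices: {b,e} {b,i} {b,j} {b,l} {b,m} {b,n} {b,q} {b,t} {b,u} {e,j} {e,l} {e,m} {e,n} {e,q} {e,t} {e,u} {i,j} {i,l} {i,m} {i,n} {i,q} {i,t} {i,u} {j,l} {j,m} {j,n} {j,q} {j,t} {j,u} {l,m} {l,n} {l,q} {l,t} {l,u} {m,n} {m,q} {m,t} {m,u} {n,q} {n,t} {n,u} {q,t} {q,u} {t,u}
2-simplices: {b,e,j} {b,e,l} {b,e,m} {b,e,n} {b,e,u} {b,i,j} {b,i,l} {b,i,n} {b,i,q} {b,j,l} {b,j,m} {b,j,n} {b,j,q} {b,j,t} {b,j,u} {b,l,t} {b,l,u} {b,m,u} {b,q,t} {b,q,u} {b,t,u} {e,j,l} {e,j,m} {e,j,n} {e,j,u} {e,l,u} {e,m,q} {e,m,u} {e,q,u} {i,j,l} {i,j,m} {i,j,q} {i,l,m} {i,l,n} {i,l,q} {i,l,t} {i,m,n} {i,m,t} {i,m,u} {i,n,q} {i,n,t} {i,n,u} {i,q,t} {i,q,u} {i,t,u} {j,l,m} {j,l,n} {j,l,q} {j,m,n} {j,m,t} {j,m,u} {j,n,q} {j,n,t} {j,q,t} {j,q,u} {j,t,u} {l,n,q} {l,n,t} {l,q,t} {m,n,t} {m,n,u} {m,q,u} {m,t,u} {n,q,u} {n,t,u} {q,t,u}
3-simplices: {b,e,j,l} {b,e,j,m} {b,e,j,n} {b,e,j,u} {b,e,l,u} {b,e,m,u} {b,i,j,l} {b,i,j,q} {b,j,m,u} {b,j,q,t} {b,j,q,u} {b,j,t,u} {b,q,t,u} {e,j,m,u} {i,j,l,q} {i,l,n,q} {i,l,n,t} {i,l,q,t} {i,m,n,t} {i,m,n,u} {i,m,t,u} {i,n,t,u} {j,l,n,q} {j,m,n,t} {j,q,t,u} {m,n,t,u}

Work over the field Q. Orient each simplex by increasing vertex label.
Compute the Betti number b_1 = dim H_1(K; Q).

b_1=1

n_0=10 n_1=44 n_2=66 n_3=26  [Q]
∂1: piv[be,bi,bj,bl,bm,bn,bq,bt,bu] rk=9  ker:ej,el,em,en,eq,et,eu,ij,il,im,in,iq,it,iu,jl,jm,jn,jq,jt,ju,lm,ln,lq,lt,lu,mn,mq,mt,mu,nq,nt,nu,qt,qu,tu
∂2: piv[bej,bel,bem,ben,beu,bij,bil,bin,biq,bjl,bjm,bjn,bjq,bjt,bju,blt,blu,bmu,bqt,bqu,btu,emq,equ,ijm,ilm,iln,ilq,ilt,imn,imt,imu,inq,int,inu] rk=34  ker:ejl,ejm,ejn,eju,elu,emu,ijl,ijq,iqt,iqu,itu,jlm,jln,jlq,jmn,jmt,jmu,jnq,jnt,jqt,jqu,jtu,lnq,lnt,lqt,mnt,mnu,mqu,mtu,nqu,ntu,qtu
∂3: piv[bejl,bejm,bejn,beju,belu,bemu,bijl,bijq,bjmu,bjqt,bjqu,bjtu,bqtu,ijlq,ilnq,ilnt,ilqt,imnt,imnu,imtu,intu,jlnq,jmnt] rk=23  ker:ejmu,jqtu,mntu
b_1=(44−9)−34=1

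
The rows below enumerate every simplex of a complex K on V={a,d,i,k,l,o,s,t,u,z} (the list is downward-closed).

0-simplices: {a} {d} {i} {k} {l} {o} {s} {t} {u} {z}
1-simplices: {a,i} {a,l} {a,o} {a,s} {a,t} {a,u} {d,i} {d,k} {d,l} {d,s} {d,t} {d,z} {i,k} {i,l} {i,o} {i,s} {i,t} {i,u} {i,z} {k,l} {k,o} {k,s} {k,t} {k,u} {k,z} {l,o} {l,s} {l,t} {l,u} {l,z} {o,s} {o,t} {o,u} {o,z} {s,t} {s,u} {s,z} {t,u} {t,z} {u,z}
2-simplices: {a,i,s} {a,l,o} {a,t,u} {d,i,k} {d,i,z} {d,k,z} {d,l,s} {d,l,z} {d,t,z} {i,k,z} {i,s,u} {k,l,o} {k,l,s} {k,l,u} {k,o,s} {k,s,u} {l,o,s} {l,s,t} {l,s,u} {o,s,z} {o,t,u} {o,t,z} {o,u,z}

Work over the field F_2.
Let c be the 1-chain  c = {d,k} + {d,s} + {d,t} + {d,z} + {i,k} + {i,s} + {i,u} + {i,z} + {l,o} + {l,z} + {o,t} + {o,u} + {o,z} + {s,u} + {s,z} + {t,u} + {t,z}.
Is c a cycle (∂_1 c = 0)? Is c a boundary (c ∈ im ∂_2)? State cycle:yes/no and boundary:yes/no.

n_0=10 n_1=40 n_2=23  [Z2]
∂1: piv[ai,al,ao,as,at,au,di,dk,dz] rk=9  ker:dl,ds,dt,ik,il,io,is,it,iu,iz,kl,ko,ks,kt,ku,kz,lo,ls,lt,lu,lz,os,ot,ou,oz,st,su,sz,tu,tz,uz
∂2: piv[ais,alo,atu,dik,diz,dkz,dls,dlz,dtz,isu,klo,kls,klu,kos,ksu,lst,osz,otu,otz,ouz] rk=20  ker:ikz,los,lsu
∂1c = 0
c vs im∂2: reduces to 0 ⇒ boundary

cycle:yes boundary:yes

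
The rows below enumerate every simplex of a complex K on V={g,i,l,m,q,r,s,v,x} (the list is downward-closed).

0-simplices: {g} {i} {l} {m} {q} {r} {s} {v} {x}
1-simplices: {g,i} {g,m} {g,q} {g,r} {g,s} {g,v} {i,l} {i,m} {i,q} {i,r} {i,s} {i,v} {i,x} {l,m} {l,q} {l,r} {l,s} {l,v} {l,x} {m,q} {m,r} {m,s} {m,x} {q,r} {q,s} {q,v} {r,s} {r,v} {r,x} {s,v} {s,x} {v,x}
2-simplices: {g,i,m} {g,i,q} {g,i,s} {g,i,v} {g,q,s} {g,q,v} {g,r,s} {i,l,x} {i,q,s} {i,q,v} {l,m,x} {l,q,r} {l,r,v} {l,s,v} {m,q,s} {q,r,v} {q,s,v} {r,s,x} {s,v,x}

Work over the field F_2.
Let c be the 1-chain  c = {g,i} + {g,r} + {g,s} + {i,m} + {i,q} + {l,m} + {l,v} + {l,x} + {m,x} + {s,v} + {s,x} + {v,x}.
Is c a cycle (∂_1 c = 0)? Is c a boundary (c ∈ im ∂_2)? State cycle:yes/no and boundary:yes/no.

n_0=9 n_1=32 n_2=19  [Z2]
∂1: piv[gi,gm,gq,gr,gs,gv,il,ix] rk=8  ker:im,iq,ir,is,iv,lm,lq,lr,ls,lv,lx,mq,mr,ms,mx,qr,qs,qv,rs,rv,rx,sv,sx,vx
∂2: piv[gim,giq,gis,giv,gqs,gqv,grs,ilx,lmx,lqr,lrv,lsv,mqs,qrv,qsv,rsx,svx] rk=17  ker:iqs,iqv
∂1c = {g} + {i} + {l} + {m} + {q} + {r} + {s} + {v}

cycle:no boundary:no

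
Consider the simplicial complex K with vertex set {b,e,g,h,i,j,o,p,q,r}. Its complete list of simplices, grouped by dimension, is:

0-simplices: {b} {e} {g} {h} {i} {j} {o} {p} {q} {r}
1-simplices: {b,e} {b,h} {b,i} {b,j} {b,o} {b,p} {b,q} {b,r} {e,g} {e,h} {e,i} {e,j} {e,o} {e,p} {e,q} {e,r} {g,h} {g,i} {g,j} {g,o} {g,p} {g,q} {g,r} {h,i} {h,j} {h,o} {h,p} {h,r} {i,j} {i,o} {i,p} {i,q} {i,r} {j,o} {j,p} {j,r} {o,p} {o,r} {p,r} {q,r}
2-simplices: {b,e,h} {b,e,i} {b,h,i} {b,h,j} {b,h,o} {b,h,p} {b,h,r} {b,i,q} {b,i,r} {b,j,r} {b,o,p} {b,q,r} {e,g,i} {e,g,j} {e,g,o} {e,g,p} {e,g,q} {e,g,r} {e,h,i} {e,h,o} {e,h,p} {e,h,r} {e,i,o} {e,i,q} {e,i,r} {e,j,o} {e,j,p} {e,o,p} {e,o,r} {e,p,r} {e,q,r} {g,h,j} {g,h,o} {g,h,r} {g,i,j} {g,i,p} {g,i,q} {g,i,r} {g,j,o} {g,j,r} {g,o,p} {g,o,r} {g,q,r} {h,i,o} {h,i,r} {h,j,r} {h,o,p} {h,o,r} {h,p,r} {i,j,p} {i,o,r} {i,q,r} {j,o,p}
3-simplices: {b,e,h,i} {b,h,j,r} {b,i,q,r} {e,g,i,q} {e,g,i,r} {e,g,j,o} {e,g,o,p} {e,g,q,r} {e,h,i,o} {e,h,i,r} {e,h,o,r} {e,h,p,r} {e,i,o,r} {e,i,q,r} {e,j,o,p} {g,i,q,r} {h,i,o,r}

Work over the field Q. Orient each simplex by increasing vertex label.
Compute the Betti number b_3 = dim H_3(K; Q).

n_0=10 n_1=40 n_2=53 n_3=17  [Q]
∂1: piv[be,bh,bi,bj,bo,bp,bq,br,eg] rk=9  ker:eh,ei,ej,eo,ep,eq,er,gh,gi,gj,go,gp,gq,gr,hi,hj,ho,hp,hr,ij,io,ip,iq,ir,jo,jp,jr,op,or,pr,qr
∂2: piv[beh,bei,bhi,bhj,bho,bhp,bhr,biq,bir,bjr,bop,bqr,egi,egj,ego,egp,egq,egr,eho,ehp,ehr,eio,eiq,ejo,ejp,eor,epr,ghj,gho,gij,gip] rk=31  ker:ehi,eir,eop,eqr,ghr,giq,gir,gjo,gjr,gop,gor,gqr,hio,hir,hjr,hop,hor,hpr,ijp,ior,iqr,jop
∂3: piv[behi,bhjr,biqr,egiq,egir,egjo,egop,egqr,ehio,ehir,ehor,ehpr,eior,eiqr,ejop] rk=15  ker:giqr,hior
b_3=(17−15)−0=2

b_3=2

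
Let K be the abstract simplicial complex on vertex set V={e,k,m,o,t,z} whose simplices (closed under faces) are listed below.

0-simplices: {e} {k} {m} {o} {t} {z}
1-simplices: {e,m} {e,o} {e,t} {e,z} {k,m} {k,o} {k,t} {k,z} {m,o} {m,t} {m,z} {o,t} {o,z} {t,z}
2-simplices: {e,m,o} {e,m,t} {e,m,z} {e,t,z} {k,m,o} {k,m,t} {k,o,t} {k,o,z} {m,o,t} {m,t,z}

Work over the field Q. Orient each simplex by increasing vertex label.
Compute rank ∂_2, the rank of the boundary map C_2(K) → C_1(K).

rank∂_2=8

n_0=6 n_1=14 n_2=10  [Q]
∂1: piv[em,eo,et,ez,km] rk=5  ker:ko,kt,kz,mo,mt,mz,ot,oz,tz
∂2: piv[emo,emt,emz,etz,kmo,kmt,kot,koz] rk=8  ker:mot,mtz
rk∂_2=8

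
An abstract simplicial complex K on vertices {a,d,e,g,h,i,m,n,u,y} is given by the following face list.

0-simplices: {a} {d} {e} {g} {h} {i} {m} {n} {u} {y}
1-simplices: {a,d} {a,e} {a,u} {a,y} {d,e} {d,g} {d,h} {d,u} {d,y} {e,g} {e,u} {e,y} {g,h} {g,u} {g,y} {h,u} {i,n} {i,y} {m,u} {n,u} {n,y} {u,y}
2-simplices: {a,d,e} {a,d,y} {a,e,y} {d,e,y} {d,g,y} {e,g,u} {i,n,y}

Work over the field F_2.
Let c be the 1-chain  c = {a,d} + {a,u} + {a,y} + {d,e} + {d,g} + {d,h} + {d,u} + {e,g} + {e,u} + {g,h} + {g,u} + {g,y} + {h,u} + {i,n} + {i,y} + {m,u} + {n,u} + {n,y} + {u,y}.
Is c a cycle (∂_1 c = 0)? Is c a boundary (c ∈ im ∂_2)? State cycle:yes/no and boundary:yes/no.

cycle:no boundary:no

n_0=10 n_1=22 n_2=7  [Z2]
∂1: piv[ad,ae,au,ay,dg,dh,in,iy,mu] rk=9  ker:de,du,dy,eg,eu,ey,gh,gu,gy,hu,nu,ny,uy
∂2: piv[ade,ady,aey,dgy,egu,iny] rk=6  ker:dey
∂1c = {a} + {d} + {e} + {g} + {h} + {m} + {n} + {y}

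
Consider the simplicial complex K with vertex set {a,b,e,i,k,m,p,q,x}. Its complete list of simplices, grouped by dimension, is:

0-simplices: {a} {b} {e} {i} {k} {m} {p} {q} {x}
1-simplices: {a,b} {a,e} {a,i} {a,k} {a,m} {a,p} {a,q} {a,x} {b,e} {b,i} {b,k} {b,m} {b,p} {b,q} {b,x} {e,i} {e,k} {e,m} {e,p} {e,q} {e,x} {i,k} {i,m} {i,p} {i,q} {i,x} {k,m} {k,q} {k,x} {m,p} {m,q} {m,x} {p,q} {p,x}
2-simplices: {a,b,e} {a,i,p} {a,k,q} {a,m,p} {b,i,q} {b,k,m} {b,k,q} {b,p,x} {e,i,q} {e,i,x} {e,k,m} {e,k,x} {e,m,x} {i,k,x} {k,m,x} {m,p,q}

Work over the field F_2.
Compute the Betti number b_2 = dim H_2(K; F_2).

n_0=9 n_1=34 n_2=16  [Z2]
∂1: piv[ab,ae,ai,ak,am,ap,aq,ax] rk=8  ker:be,bi,bk,bm,bp,bq,bx,ei,ek,em,ep,eq,ex,ik,im,ip,iq,ix,km,kq,kx,mp,mq,mx,pq,px
∂2: piv[abe,aip,akq,amp,biq,bkm,bkq,bpx,eiq,eix,ekm,ekx,emx,ikx,mpq] rk=15  ker:kmx
b_2=(16−15)−0=1

b_2=1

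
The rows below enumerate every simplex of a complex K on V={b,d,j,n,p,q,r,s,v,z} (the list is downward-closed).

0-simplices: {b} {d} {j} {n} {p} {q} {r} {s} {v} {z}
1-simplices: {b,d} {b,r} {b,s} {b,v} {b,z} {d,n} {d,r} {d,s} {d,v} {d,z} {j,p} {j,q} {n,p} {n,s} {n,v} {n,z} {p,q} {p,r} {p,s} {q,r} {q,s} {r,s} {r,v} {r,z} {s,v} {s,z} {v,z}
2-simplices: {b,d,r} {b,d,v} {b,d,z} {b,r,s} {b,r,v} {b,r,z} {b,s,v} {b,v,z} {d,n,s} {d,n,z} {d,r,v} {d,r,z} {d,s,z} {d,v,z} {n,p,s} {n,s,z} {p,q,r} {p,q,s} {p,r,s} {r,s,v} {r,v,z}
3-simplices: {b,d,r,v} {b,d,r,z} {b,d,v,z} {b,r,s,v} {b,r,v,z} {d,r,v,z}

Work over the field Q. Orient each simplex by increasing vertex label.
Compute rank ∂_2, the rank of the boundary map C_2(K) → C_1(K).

rank∂_2=15

n_0=10 n_1=27 n_2=21 n_3=6  [Q]
∂1: piv[bd,br,bs,bv,bz,dn,jp,jq,np] rk=9  ker:dr,ds,dv,dz,ns,nv,nz,pq,pr,ps,qr,qs,rs,rv,rz,sv,sz,vz
∂2: piv[bdr,bdv,bdz,brs,brv,brz,bsv,bvz,dns,dnz,dsz,nps,pqr,pqs,prs] rk=15  ker:drv,drz,dvz,nsz,rsv,rvz
∂3: piv[bdrv,bdrz,bdvz,brsv,brvz] rk=5  ker:drvz
rk∂_2=15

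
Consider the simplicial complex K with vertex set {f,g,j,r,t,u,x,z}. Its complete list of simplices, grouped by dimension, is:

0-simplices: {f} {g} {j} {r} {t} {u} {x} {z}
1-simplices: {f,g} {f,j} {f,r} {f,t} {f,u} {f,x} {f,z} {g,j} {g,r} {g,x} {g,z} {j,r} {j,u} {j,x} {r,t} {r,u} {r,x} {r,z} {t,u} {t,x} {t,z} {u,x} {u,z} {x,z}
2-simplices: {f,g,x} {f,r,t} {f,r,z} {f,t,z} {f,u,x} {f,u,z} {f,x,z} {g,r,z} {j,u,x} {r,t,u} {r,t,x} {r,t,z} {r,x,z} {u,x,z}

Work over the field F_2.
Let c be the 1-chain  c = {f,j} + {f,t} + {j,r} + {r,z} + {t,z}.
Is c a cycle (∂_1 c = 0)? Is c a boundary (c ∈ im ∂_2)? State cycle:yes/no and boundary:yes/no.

n_0=8 n_1=24 n_2=14  [Z2]
∂1: piv[fg,fj,fr,ft,fu,fx,fz] rk=7  ker:gj,gr,gx,gz,jr,ju,jx,rt,ru,rx,rz,tu,tx,tz,ux,uz,xz
∂2: piv[fgx,frt,frz,ftz,fux,fuz,fxz,grz,jux,rtu,rtx,rxz] rk=12  ker:rtz,uxz
∂1c = 0
c vs im∂2: residual ≠ 0 ⇒ not boundary

cycle:yes boundary:no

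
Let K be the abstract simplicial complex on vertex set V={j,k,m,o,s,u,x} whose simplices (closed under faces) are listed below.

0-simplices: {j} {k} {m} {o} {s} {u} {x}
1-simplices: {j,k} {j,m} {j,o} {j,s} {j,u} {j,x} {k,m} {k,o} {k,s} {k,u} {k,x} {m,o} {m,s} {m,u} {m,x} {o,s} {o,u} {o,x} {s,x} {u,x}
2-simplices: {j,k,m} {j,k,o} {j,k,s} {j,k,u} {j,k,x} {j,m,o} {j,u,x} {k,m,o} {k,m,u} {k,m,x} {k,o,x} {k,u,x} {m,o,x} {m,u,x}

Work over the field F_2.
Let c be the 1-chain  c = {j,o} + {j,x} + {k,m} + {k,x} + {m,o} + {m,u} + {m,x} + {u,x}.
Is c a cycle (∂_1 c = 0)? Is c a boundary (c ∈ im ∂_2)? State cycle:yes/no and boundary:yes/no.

n_0=7 n_1=20 n_2=14  [Z2]
∂1: piv[jk,jm,jo,js,ju,jx] rk=6  ker:km,ko,ks,ku,kx,mo,ms,mu,mx,os,ou,ox,sx,ux
∂2: piv[jkm,jko,jks,jku,jkx,jmo,jux,kmu,kmx,kox] rk=10  ker:kmo,kux,mox,mux
∂1c = 0
c vs im∂2: reduces to 0 ⇒ boundary

cycle:yes boundary:yes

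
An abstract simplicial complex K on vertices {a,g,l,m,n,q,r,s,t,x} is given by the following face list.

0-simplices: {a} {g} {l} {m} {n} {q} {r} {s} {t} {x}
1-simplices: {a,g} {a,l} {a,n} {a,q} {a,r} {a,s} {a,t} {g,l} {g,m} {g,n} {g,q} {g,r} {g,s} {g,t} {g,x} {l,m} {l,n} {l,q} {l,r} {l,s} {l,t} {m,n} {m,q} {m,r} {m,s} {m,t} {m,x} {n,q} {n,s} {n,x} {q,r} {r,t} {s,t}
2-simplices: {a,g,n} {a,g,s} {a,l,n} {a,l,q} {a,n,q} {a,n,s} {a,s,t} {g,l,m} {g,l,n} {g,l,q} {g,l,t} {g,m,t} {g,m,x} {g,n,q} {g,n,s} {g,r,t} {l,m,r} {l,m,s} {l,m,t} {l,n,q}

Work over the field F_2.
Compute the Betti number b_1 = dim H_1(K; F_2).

b_1=8

n_0=10 n_1=33 n_2=20  [Z2]
∂1: piv[ag,al,an,aq,ar,as,at,gm,gx] rk=9  ker:gl,gn,gq,gr,gs,gt,lm,ln,lq,lr,ls,lt,mn,mq,mr,ms,mt,mx,nq,ns,nx,qr,rt,st
∂2: piv[agn,ags,aln,alq,anq,ans,ast,glm,gln,glq,glt,gmt,gmx,grt,lmr,lms] rk=16  ker:gnq,gns,lmt,lnq
b_1=(33−9)−16=8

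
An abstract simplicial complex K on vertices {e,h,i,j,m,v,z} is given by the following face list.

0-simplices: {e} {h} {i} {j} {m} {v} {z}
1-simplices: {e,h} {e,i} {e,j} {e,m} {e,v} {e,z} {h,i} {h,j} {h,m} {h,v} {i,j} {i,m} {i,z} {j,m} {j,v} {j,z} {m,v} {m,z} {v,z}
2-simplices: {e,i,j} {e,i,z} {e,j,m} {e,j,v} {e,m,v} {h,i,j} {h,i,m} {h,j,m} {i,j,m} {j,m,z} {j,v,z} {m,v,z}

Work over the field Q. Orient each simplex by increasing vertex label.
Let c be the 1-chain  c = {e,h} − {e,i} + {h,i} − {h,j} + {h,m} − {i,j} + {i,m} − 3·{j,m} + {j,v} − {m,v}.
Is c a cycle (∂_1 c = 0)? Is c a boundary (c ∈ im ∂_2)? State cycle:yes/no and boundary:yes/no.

cycle:yes boundary:no

n_0=7 n_1=19 n_2=12  [Q]
∂1: piv[eh,ei,ej,em,ev,ez] rk=6  ker:hi,hj,hm,hv,ij,im,iz,jm,jv,jz,mv,mz,vz
∂2: piv[eij,eiz,ejm,ejv,emv,hij,him,hjm,jmz,jvz] rk=10  ker:ijm,mvz
∂1c = 0
c vs im∂2: residual ≠ 0 ⇒ not boundary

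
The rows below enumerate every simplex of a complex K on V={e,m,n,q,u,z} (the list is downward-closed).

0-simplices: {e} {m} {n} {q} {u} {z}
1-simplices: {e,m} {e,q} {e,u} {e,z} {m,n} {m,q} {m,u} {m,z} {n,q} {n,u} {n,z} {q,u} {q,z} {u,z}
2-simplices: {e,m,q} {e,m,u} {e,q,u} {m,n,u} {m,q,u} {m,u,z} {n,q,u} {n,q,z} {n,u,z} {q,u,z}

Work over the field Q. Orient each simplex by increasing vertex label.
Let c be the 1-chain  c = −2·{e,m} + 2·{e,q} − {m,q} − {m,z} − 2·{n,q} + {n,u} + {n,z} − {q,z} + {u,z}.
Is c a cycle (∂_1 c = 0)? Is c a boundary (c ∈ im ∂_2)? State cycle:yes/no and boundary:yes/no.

cycle:yes boundary:yes

n_0=6 n_1=14 n_2=10  [Q]
∂1: piv[em,eq,eu,ez,mn] rk=5  ker:mq,mu,mz,nq,nu,nz,qu,qz,uz
∂2: piv[emq,emu,equ,mnu,muz,nqu,nqz,nuz] rk=8  ker:mqu,quz
∂1c = 0
c vs im∂2: reduces to 0 ⇒ boundary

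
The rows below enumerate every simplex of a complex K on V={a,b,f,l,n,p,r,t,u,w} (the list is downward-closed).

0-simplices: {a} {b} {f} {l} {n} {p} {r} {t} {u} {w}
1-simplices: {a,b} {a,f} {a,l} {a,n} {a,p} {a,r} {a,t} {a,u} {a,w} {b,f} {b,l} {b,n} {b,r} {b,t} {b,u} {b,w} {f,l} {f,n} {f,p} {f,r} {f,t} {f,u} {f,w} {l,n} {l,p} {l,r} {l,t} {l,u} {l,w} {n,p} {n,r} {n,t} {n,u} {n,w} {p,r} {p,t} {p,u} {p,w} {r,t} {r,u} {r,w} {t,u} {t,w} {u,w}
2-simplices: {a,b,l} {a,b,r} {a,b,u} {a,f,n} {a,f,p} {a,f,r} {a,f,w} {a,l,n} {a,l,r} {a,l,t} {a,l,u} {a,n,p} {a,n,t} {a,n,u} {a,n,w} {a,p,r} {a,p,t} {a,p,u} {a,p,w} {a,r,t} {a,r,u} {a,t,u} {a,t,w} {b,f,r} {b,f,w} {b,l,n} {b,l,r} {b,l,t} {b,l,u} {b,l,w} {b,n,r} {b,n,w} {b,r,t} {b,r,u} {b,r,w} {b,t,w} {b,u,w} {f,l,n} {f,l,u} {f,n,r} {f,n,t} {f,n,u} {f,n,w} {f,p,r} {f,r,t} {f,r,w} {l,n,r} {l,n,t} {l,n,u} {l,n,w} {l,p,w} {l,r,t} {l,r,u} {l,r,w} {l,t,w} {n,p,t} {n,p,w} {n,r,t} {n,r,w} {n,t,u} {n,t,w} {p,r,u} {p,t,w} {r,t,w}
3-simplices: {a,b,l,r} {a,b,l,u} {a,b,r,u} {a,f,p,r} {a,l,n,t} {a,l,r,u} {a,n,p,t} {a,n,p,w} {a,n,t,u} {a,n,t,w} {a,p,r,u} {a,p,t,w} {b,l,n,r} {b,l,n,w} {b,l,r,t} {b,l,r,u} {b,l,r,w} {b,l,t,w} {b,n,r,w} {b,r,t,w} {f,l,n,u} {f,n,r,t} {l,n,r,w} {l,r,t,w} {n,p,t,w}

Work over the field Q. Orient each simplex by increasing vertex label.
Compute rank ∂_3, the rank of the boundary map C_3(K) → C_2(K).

n_0=10 n_1=44 n_2=64 n_3=25  [Q]
∂1: piv[ab,af,al,an,ap,ar,at,au,aw] rk=9  ker:bf,bl,bn,br,bt,bu,bw,fl,fn,fp,fr,ft,fu,fw,ln,lp,lr,lt,lu,lw,np,nr,nt,nu,nw,pr,pt,pu,pw,rt,ru,rw,tu,tw,uw
∂2: piv[abl,abr,abu,afn,afp,afr,afw,aln,alr,alt,alu,anp,ant,anu,anw,apr,apt,apu,apw,art,aru,atu,atw,bfr,bfw,bln,blt,blw,bnr,brw,buw,fln,flu,fnt,lpw] rk=35  ker:blr,blu,bnw,brt,bru,btw,fnr,fnu,fnw,fpr,frt,frw,lnr,lnt,lnu,lnw,lrt,lru,lrw,ltw,npt,npw,nrt,nrw,ntu,ntw,pru,ptw,rtw
∂3: piv[ablr,ablu,abru,afpr,alnt,alru,anpt,anpw,antu,antw,apru,aptw,blnr,blnw,blrt,blrw,bltw,bnrw,brtw,flnu,fnrt] rk=21  ker:blru,lnrw,lrtw,nptw
rk∂_3=21

rank∂_3=21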